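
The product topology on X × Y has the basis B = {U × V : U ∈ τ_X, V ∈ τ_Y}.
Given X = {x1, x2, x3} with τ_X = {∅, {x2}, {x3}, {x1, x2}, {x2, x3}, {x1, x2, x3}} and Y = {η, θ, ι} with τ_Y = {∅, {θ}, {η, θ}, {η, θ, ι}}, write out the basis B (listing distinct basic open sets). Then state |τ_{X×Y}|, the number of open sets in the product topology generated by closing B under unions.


Basis B = {∅ × ∅, {x2} × {θ}, {x3} × {θ}, {x1, x2} × {θ}, {x2} × {η, θ}, {x2, x3} × {θ}, {x3} × {η, θ}, {x1, x2, x3} × {θ}, {x2} × {η, θ, ι}, {x3} × {η, θ, ι}, {x1, x2} × {η, θ}, {x2, x3} × {η, θ}, {x1, x2} × {η, θ, ι}, {x1, x2, x3} × {η, θ}, {x2, x3} × {η, θ, ι}, {x1, x2, x3} × {η, θ, ι}}; |τ_{X×Y}| = 40.

Enumerate products U × V with U ∈ τ_X, V ∈ τ_Y (deduplicated):
  ∅ × ∅ = {} (∅)
  {x2} × {θ} = {(x2,θ)}
  {x3} × {θ} = {(x3,θ)}
  {x1, x2} × {θ} = {(x1,θ), (x2,θ)}
  {x2} × {η, θ} = {(x2,η), (x2,θ)}
  {x2, x3} × {θ} = {(x2,θ), (x3,θ)}
  {x3} × {η, θ} = {(x3,η), (x3,θ)}
  {x1, x2, x3} × {θ} = {(x1,θ), (x2,θ), (x3,θ)}
  {x2} × {η, θ, ι} = {(x2,η), (x2,θ), (x2,ι)}
  {x3} × {η, θ, ι} = {(x3,η), (x3,θ), (x3,ι)}
  {x1, x2} × {η, θ} = {(x1,η), (x1,θ), (x2,η), (x2,θ)}
  {x2, x3} × {η, θ} = {(x2,η), (x2,θ), (x3,η), (x3,θ)}
  {x1, x2} × {η, θ, ι} = {(x1,η), (x1,θ), (x1,ι), (x2,η), (x2,θ), (x2,ι)}
  {x1, x2, x3} × {η, θ} = {(x1,η), (x1,θ), (x2,η), (x2,θ), (x3,η), (x3,θ)}
  {x2, x3} × {η, θ, ι} = {(x2,η), (x2,θ), (x2,ι), (x3,η), (x3,θ), (x3,ι)}
  {x1, x2, x3} × {η, θ, ι} = {(x1,η), (x1,θ), (x1,ι), (x2,η), (x2,θ), (x2,ι), (x3,η), (x3,θ), (x3,ι)}
These 16 distinct sets form the basis B.
Close under arbitrary unions to get τ_{X×Y}; counting gives |τ_{X×Y}| = 40.


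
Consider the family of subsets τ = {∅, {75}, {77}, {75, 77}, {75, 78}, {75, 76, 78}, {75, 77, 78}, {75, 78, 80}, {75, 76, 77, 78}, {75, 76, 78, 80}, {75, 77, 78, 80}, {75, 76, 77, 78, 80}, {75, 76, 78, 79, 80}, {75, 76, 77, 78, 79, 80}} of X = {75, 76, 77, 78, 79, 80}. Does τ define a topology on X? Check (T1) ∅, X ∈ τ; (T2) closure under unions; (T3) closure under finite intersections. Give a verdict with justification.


τ IS a topology on X.

Axiom (T1): ∅ ∈ τ? Yes; X ∈ τ? Yes.
Axiom (T2/T3): check pairwise unions and intersections of members of τ.
All pairwise intersections and unions checked — each lies in τ. Therefore τ satisfies (T1), (T2), (T3): it IS a topology on X.


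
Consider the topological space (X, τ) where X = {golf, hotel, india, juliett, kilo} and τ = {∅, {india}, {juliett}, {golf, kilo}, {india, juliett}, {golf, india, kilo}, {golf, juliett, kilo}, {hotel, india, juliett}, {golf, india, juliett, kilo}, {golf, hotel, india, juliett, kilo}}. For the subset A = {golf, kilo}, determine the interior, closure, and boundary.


int(A) = {golf, kilo}, cl(A) = {golf, kilo}, ∂A = ∅.

Closed sets in (X, τ) are complements of opens:
  closed(X, τ) = {∅, {hotel}, {golf, kilo}, {hotel, india}, {hotel, juliett}, {golf, hotel, kilo}, {hotel, india, juliett}, {golf, hotel, india, kilo}, {golf, hotel, juliett, kilo}, {golf, hotel, india, juliett, kilo}}.
int(A) = ⋃ {U ∈ τ : U ⊆ A}. Opens contained in A: ∅, {golf, kilo}.
Taking the union of these: int(A) = {golf, kilo}.
cl(A) = ⋂ {C closed : A ⊆ C}. Closed sets containing A: {golf, kilo}, {golf, hotel, kilo}, {golf, hotel, india, kilo}, {golf, hotel, juliett, kilo}, {golf, hotel, india, juliett, kilo}.
Intersecting these: cl(A) = {golf, kilo}.
∂A = cl(A) ∖ int(A) = {golf, kilo} ∖ {golf, kilo} = ∅.


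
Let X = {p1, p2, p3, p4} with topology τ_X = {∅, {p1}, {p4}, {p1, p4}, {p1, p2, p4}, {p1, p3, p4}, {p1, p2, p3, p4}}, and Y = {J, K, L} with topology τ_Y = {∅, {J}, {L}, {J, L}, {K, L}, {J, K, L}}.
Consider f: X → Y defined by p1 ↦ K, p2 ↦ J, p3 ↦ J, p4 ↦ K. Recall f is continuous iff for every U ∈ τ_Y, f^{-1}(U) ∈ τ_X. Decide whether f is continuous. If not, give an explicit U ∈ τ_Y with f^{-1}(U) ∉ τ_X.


f is NOT continuous.

Compute f^{-1}(U) for each U ∈ τ_Y:
  U = ∅: f^{-1}(U) = ∅ ∈ τ_X ✓.
  U = {J}: f^{-1}(U) = {p2, p3} ∉ τ_X ✗.
  U = {L}: f^{-1}(U) = ∅ ∈ τ_X ✓.
  U = {J, L}: f^{-1}(U) = {p2, p3} ∉ τ_X ✗.
  U = {K, L}: f^{-1}(U) = {p1, p4} ∈ τ_X ✓.
  U = {J, K, L}: f^{-1}(U) = {p1, p2, p3, p4} ∈ τ_X ✓.
Found U = {J} with f^{-1}(U) = {p2, p3} not in τ_X. Therefore f is NOT continuous.


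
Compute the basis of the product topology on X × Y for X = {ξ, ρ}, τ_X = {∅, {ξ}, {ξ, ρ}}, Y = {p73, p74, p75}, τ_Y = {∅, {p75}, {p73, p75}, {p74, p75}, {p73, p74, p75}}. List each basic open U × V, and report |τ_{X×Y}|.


Basis B = {∅ × ∅, {ξ} × {p75}, {ξ} × {p73, p75}, {ξ} × {p74, p75}, {ξ, ρ} × {p75}, {ξ} × {p73, p74, p75}, {ξ, ρ} × {p73, p75}, {ξ, ρ} × {p74, p75}, {ξ, ρ} × {p73, p74, p75}}; |τ_{X×Y}| = 14.

Enumerate products U × V with U ∈ τ_X, V ∈ τ_Y (deduplicated):
  ∅ × ∅ = {} (∅)
  {ξ} × {p75} = {(ξ,p75)}
  {ξ} × {p73, p75} = {(ξ,p73), (ξ,p75)}
  {ξ} × {p74, p75} = {(ξ,p74), (ξ,p75)}
  {ξ, ρ} × {p75} = {(ξ,p75), (ρ,p75)}
  {ξ} × {p73, p74, p75} = {(ξ,p73), (ξ,p74), (ξ,p75)}
  {ξ, ρ} × {p73, p75} = {(ξ,p73), (ξ,p75), (ρ,p73), (ρ,p75)}
  {ξ, ρ} × {p74, p75} = {(ξ,p74), (ξ,p75), (ρ,p74), (ρ,p75)}
  {ξ, ρ} × {p73, p74, p75} = {(ξ,p73), (ξ,p74), (ξ,p75), (ρ,p73), (ρ,p74), (ρ,p75)}
These 9 distinct sets form the basis B.
Close under arbitrary unions to get τ_{X×Y}; counting gives |τ_{X×Y}| = 14.


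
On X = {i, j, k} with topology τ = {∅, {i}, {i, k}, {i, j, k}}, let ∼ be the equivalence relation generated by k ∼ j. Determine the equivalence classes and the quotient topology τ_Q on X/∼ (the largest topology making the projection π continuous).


X/∼ = {[i], [j=k]}; |τ_Q| = 3.

Equivalence classes: [i], [j=k].
Quotient map π: X → X/∼ sends i ↦ [i], j ↦ [j=k], k ↦ [j=k].
For each subset V ⊆ X/∼, compute π^{-1}(V) ⊆ X and check whether π^{-1}(V) ∈ τ. V is open in τ_Q iff π^{-1}(V) ∈ τ.
  V = {}: π^{-1}(V) = ∅ ∈ τ ✓.
  V = {[i]}: π^{-1}(V) = {i} ∈ τ ✓.
  V = {[j=k]}: π^{-1}(V) = {j, k} ∉ τ ✗.
  V = {[i], [j=k]}: π^{-1}(V) = {i, j, k} ∈ τ ✓.
Open sets in the quotient: τ_Q = {{}, {[i]}, {[i], [j=k]}} (3 elements).


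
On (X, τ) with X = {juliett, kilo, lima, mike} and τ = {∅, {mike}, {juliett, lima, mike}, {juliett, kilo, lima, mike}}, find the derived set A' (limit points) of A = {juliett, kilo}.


A' = {kilo, lima}

For each x ∈ X, list the open sets U ∈ τ with x ∈ U, then check whether U ∩ (A ∖ {x}) ≠ ∅ for every such U.
  x = juliett: open {juliett, lima, mike} ∋ x has {juliett, lima, mike} ∩ (A ∖ {juliett}) = ∅, so x is NOT a limit point.
  x = kilo: opens ∋ x are {juliett, kilo, lima, mike}; each meets A ∖ {kilo}, so x IS a limit point.
  x = lima: opens ∋ x are {juliett, lima, mike}, {juliett, kilo, lima, mike}; each meets A ∖ {lima}, so x IS a limit point.
  x = mike: open {mike} ∋ x has {mike} ∩ (A ∖ {mike}) = ∅, so x is NOT a limit point.
Collecting: A' = {kilo, lima}.


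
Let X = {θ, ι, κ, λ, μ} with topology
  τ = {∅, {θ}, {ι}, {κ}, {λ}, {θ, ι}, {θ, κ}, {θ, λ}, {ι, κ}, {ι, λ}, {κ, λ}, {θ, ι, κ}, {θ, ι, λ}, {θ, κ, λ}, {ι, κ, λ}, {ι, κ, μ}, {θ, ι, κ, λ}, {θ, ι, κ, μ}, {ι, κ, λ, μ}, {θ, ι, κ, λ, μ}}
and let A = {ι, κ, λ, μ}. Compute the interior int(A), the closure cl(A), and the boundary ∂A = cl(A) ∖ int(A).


int(A) = {ι, κ, λ, μ}, cl(A) = {ι, κ, λ, μ}, ∂A = ∅.

Closed sets in (X, τ) are complements of opens:
  closed(X, τ) = {∅, {θ}, {λ}, {μ}, {θ, λ}, {θ, μ}, {ι, μ}, {κ, μ}, {λ, μ}, {θ, ι, μ}, {θ, κ, μ}, {θ, λ, μ}, {ι, κ, μ}, {ι, λ, μ}, {κ, λ, μ}, {θ, ι, κ, μ}, {θ, ι, λ, μ}, {θ, κ, λ, μ}, {ι, κ, λ, μ}, {θ, ι, κ, λ, μ}}.
int(A) = ⋃ {U ∈ τ : U ⊆ A}. Opens contained in A: ∅, {ι}, {κ}, {λ}, {ι, κ}, {ι, λ}, {κ, λ}, {ι, κ, λ}, {ι, κ, μ}, {ι, κ, λ, μ}.
Taking the union of these: int(A) = {ι, κ, λ, μ}.
cl(A) = ⋂ {C closed : A ⊆ C}. Closed sets containing A: {ι, κ, λ, μ}, {θ, ι, κ, λ, μ}.
Intersecting these: cl(A) = {ι, κ, λ, μ}.
∂A = cl(A) ∖ int(A) = {ι, κ, λ, μ} ∖ {ι, κ, λ, μ} = ∅.


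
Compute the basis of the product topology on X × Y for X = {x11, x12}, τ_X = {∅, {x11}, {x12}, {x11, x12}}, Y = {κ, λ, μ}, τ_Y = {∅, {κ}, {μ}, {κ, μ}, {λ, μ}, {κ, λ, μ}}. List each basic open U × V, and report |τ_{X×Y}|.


Basis B = {∅ × ∅, {x11} × {κ}, {x11} × {μ}, {x12} × {κ}, {x12} × {μ}, {x11} × {κ, μ}, {x11, x12} × {κ}, {x11} × {λ, μ}, {x11, x12} × {μ}, {x12} × {κ, μ}, {x12} × {λ, μ}, {x11} × {κ, λ, μ}, {x12} × {κ, λ, μ}, {x11, x12} × {κ, μ}, {x11, x12} × {λ, μ}, {x11, x12} × {κ, λ, μ}}; |τ_{X×Y}| = 36.

Enumerate products U × V with U ∈ τ_X, V ∈ τ_Y (deduplicated):
  ∅ × ∅ = {} (∅)
  {x11} × {κ} = {(x11,κ)}
  {x11} × {μ} = {(x11,μ)}
  {x12} × {κ} = {(x12,κ)}
  {x12} × {μ} = {(x12,μ)}
  {x11} × {κ, μ} = {(x11,κ), (x11,μ)}
  {x11, x12} × {κ} = {(x11,κ), (x12,κ)}
  {x11} × {λ, μ} = {(x11,λ), (x11,μ)}
  {x11, x12} × {μ} = {(x11,μ), (x12,μ)}
  {x12} × {κ, μ} = {(x12,κ), (x12,μ)}
  {x12} × {λ, μ} = {(x12,λ), (x12,μ)}
  {x11} × {κ, λ, μ} = {(x11,κ), (x11,λ), (x11,μ)}
  {x12} × {κ, λ, μ} = {(x12,κ), (x12,λ), (x12,μ)}
  {x11, x12} × {κ, μ} = {(x11,κ), (x11,μ), (x12,κ), (x12,μ)}
  {x11, x12} × {λ, μ} = {(x11,λ), (x11,μ), (x12,λ), (x12,μ)}
  {x11, x12} × {κ, λ, μ} = {(x11,κ), (x11,λ), (x11,μ), (x12,κ), (x12,λ), (x12,μ)}
These 16 distinct sets form the basis B.
Close under arbitrary unions to get τ_{X×Y}; counting gives |τ_{X×Y}| = 36.


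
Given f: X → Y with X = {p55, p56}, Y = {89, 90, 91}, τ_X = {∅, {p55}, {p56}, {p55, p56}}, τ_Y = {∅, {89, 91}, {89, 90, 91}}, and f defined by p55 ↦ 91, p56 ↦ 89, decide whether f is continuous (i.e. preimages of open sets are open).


f IS continuous.

Compute f^{-1}(U) for each U ∈ τ_Y:
  U = ∅: f^{-1}(U) = ∅ ∈ τ_X ✓.
  U = {89, 91}: f^{-1}(U) = {p55, p56} ∈ τ_X ✓.
  U = {89, 90, 91}: f^{-1}(U) = {p55, p56} ∈ τ_X ✓.
Every preimage lies in τ_X, so f IS continuous.


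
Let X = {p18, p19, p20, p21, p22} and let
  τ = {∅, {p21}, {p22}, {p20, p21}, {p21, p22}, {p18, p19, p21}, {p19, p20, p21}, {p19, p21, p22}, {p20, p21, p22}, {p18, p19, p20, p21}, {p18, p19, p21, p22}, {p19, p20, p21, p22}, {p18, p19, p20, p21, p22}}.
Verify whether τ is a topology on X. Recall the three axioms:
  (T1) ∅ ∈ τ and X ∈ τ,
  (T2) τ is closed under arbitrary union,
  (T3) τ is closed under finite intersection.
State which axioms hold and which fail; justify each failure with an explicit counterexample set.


τ is NOT a topology on X.

Axiom (T1): ∅ ∈ τ? Yes; X ∈ τ? Yes.
Axiom (T2/T3): check pairwise unions and intersections of members of τ.
Counterexample for (T3): {p18, p19, p21} ∩ {p19, p20, p21} = {p19, p21} ∉ τ. Therefore τ is NOT a topology.


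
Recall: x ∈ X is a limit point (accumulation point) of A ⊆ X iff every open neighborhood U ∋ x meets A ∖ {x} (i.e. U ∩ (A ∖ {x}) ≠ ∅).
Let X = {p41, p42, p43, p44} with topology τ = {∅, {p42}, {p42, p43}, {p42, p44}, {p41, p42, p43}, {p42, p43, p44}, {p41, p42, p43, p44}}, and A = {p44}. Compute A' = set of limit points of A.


A' = ∅

For each x ∈ X, list the open sets U ∈ τ with x ∈ U, then check whether U ∩ (A ∖ {x}) ≠ ∅ for every such U.
  x = p41: open {p41, p42, p43} ∋ x has {p41, p42, p43} ∩ (A ∖ {p41}) = ∅, so x is NOT a limit point.
  x = p42: open {p42} ∋ x has {p42} ∩ (A ∖ {p42}) = ∅, so x is NOT a limit point.
  x = p43: open {p42, p43} ∋ x has {p42, p43} ∩ (A ∖ {p43}) = ∅, so x is NOT a limit point.
  x = p44: open {p42, p44} ∋ x has {p42, p44} ∩ (A ∖ {p44}) = ∅, so x is NOT a limit point.
Collecting: A' = ∅.


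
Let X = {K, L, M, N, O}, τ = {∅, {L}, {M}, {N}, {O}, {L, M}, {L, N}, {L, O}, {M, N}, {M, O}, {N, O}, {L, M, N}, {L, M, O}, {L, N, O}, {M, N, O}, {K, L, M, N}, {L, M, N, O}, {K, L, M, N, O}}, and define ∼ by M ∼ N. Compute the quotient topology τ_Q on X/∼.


X/∼ = {[K], [L], [M=N], [O]}; |τ_Q| = 10.

Equivalence classes: [K], [L], [M=N], [O].
Quotient map π: X → X/∼ sends K ↦ [K], L ↦ [L], M ↦ [M=N], N ↦ [M=N], O ↦ [O].
For each subset V ⊆ X/∼, compute π^{-1}(V) ⊆ X and check whether π^{-1}(V) ∈ τ. V is open in τ_Q iff π^{-1}(V) ∈ τ.
  V = {}: π^{-1}(V) = ∅ ∈ τ ✓.
  V = {[K]}: π^{-1}(V) = {K} ∉ τ ✗.
  V = {[L]}: π^{-1}(V) = {L} ∈ τ ✓.
  V = {[K], [L]}: π^{-1}(V) = {K, L} ∉ τ ✗.
  V = {[M=N]}: π^{-1}(V) = {M, N} ∈ τ ✓.
  V = {[K], [M=N]}: π^{-1}(V) = {K, M, N} ∉ τ ✗.
  V = {[L], [M=N]}: π^{-1}(V) = {L, M, N} ∈ τ ✓.
  V = {[K], [L], [M=N]}: π^{-1}(V) = {K, L, M, N} ∈ τ ✓.
  V = {[O]}: π^{-1}(V) = {O} ∈ τ ✓.
  V = {[K], [O]}: π^{-1}(V) = {K, O} ∉ τ ✗.
  V = {[L], [O]}: π^{-1}(V) = {L, O} ∈ τ ✓.
  V = {[K], [L], [O]}: π^{-1}(V) = {K, L, O} ∉ τ ✗.
  V = {[M=N], [O]}: π^{-1}(V) = {M, N, O} ∈ τ ✓.
  V = {[K], [M=N], [O]}: π^{-1}(V) = {K, M, N, O} ∉ τ ✗.
  V = {[L], [M=N], [O]}: π^{-1}(V) = {L, M, N, O} ∈ τ ✓.
  V = {[K], [L], [M=N], [O]}: π^{-1}(V) = {K, L, M, N, O} ∈ τ ✓.
Open sets in the quotient: τ_Q = {{}, {[L]}, {[M=N]}, {[L], [M=N]}, {[K], [L], [M=N]}, {[O]}, {[L], [O]}, {[M=N], [O]}, {[L], [M=N], [O]}, {[K], [L], [M=N], [O]}} (10 elements).


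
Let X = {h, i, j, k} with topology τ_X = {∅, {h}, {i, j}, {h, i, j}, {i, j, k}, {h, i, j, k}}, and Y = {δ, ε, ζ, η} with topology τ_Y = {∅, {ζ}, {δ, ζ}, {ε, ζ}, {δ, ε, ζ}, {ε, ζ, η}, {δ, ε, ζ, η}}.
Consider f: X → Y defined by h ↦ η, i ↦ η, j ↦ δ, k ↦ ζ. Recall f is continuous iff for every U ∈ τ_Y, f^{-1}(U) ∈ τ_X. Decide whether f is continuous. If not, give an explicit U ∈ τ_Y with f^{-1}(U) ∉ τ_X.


f is NOT continuous.

Compute f^{-1}(U) for each U ∈ τ_Y:
  U = ∅: f^{-1}(U) = ∅ ∈ τ_X ✓.
  U = {ζ}: f^{-1}(U) = {k} ∉ τ_X ✗.
  U = {δ, ζ}: f^{-1}(U) = {j, k} ∉ τ_X ✗.
  U = {ε, ζ}: f^{-1}(U) = {k} ∉ τ_X ✗.
  U = {δ, ε, ζ}: f^{-1}(U) = {j, k} ∉ τ_X ✗.
  U = {ε, ζ, η}: f^{-1}(U) = {h, i, k} ∉ τ_X ✗.
  U = {δ, ε, ζ, η}: f^{-1}(U) = {h, i, j, k} ∈ τ_X ✓.
Found U = {ζ} with f^{-1}(U) = {k} not in τ_X. Therefore f is NOT continuous.


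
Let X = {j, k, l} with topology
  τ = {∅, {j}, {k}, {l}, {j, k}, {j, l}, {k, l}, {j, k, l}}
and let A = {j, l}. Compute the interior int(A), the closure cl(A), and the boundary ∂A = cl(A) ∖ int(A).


int(A) = {j, l}, cl(A) = {j, l}, ∂A = ∅.

Closed sets in (X, τ) are complements of opens:
  closed(X, τ) = {∅, {j}, {k}, {l}, {j, k}, {j, l}, {k, l}, {j, k, l}}.
int(A) = ⋃ {U ∈ τ : U ⊆ A}. Opens contained in A: ∅, {j}, {l}, {j, l}.
Taking the union of these: int(A) = {j, l}.
cl(A) = ⋂ {C closed : A ⊆ C}. Closed sets containing A: {j, l}, {j, k, l}.
Intersecting these: cl(A) = {j, l}.
∂A = cl(A) ∖ int(A) = {j, l} ∖ {j, l} = ∅.


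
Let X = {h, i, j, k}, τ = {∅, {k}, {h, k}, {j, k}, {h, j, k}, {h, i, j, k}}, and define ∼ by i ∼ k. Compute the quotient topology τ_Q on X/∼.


X/∼ = {[h], [i=k], [j]}; |τ_Q| = 2.

Equivalence classes: [h], [i=k], [j].
Quotient map π: X → X/∼ sends h ↦ [h], i ↦ [i=k], j ↦ [j], k ↦ [i=k].
For each subset V ⊆ X/∼, compute π^{-1}(V) ⊆ X and check whether π^{-1}(V) ∈ τ. V is open in τ_Q iff π^{-1}(V) ∈ τ.
  V = {}: π^{-1}(V) = ∅ ∈ τ ✓.
  V = {[h]}: π^{-1}(V) = {h} ∉ τ ✗.
  V = {[i=k]}: π^{-1}(V) = {i, k} ∉ τ ✗.
  V = {[h], [i=k]}: π^{-1}(V) = {h, i, k} ∉ τ ✗.
  V = {[j]}: π^{-1}(V) = {j} ∉ τ ✗.
  V = {[h], [j]}: π^{-1}(V) = {h, j} ∉ τ ✗.
  V = {[i=k], [j]}: π^{-1}(V) = {i, j, k} ∉ τ ✗.
  V = {[h], [i=k], [j]}: π^{-1}(V) = {h, i, j, k} ∈ τ ✓.
Open sets in the quotient: τ_Q = {{}, {[h], [i=k], [j]}} (2 elements).


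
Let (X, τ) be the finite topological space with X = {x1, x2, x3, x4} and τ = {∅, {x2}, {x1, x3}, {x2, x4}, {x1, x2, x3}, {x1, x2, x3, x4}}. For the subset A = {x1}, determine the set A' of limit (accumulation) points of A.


A' = {x3}

For each x ∈ X, list the open sets U ∈ τ with x ∈ U, then check whether U ∩ (A ∖ {x}) ≠ ∅ for every such U.
  x = x1: open {x1, x3} ∋ x has {x1, x3} ∩ (A ∖ {x1}) = ∅, so x is NOT a limit point.
  x = x2: open {x2} ∋ x has {x2} ∩ (A ∖ {x2}) = ∅, so x is NOT a limit point.
  x = x3: opens ∋ x are {x1, x3}, {x1, x2, x3}, {x1, x2, x3, x4}; each meets A ∖ {x3}, so x IS a limit point.
  x = x4: open {x2, x4} ∋ x has {x2, x4} ∩ (A ∖ {x4}) = ∅, so x is NOT a limit point.
Collecting: A' = {x3}.


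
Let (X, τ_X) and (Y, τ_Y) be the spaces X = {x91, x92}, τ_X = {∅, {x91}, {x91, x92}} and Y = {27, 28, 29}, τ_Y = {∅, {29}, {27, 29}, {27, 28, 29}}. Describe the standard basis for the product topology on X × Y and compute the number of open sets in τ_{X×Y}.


Basis B = {∅ × ∅, {x91} × {29}, {x91} × {27, 29}, {x91, x92} × {29}, {x91} × {27, 28, 29}, {x91, x92} × {27, 29}, {x91, x92} × {27, 28, 29}}; |τ_{X×Y}| = 10.

Enumerate products U × V with U ∈ τ_X, V ∈ τ_Y (deduplicated):
  ∅ × ∅ = {} (∅)
  {x91} × {29} = {(x91,29)}
  {x91} × {27, 29} = {(x91,27), (x91,29)}
  {x91, x92} × {29} = {(x91,29), (x92,29)}
  {x91} × {27, 28, 29} = {(x91,27), (x91,28), (x91,29)}
  {x91, x92} × {27, 29} = {(x91,27), (x91,29), (x92,27), (x92,29)}
  {x91, x92} × {27, 28, 29} = {(x91,27), (x91,28), (x91,29), (x92,27), (x92,28), (x92,29)}
These 7 distinct sets form the basis B.
Close under arbitrary unions to get τ_{X×Y}; counting gives |τ_{X×Y}| = 10.


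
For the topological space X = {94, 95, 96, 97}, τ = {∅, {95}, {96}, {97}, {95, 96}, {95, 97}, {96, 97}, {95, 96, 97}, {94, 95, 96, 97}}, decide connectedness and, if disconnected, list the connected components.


(X, τ) is connected.

Find clopen sets (U ∈ τ with X ∖ U ∈ τ):
  U = ∅, X ∖ U = {94, 95, 96, 97} — both open, so U is clopen.
  U = {94, 95, 96, 97}, X ∖ U = ∅ — both open, so U is clopen.
Only trivial clopens (∅ and X) exist, so (X, τ) is connected.
Compute connected components by grouping points that agree on all clopens:
  component: {94, 95, 96, 97}


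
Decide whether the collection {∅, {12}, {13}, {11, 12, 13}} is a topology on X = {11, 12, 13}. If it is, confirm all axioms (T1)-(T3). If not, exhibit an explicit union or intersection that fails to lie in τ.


τ is NOT a topology on X.

Axiom (T1): ∅ ∈ τ? Yes; X ∈ τ? Yes.
Axiom (T2/T3): check pairwise unions and intersections of members of τ.
Counterexample for (T2): {12} ∪ {13} = {12, 13} ∉ τ. Therefore τ is NOT a topology.


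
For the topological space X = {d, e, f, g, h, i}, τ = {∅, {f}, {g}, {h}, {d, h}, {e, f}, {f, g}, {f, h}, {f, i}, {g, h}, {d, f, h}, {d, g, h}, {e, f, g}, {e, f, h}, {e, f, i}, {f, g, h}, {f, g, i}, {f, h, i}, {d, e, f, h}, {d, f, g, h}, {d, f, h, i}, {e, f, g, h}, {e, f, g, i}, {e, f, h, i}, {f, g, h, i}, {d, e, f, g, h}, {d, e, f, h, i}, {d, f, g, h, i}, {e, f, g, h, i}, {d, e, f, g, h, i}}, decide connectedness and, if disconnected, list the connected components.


(X, τ) is disconnected; components = [{g}, {d, h}, {e, f, i}].

Find clopen sets (U ∈ τ with X ∖ U ∈ τ):
  U = ∅, X ∖ U = {d, e, f, g, h, i} — both open, so U is clopen.
  U = {g}, X ∖ U = {d, e, f, h, i} — both open, so U is clopen.
  U = {d, h}, X ∖ U = {e, f, g, i} — both open, so U is clopen.
  U = {d, g, h}, X ∖ U = {e, f, i} — both open, so U is clopen.
  U = {e, f, i}, X ∖ U = {d, g, h} — both open, so U is clopen.
  U = {e, f, g, i}, X ∖ U = {d, h} — both open, so U is clopen.
  U = {d, e, f, h, i}, X ∖ U = {g} — both open, so U is clopen.
  U = {d, e, f, g, h, i}, X ∖ U = ∅ — both open, so U is clopen.
Nontrivial clopen(s) exist: e.g. {e, f, i}. So (X, τ) is disconnected.
Compute connected components by grouping points that agree on all clopens:
  component: {g}
  component: {d, h}
  component: {e, f, i}


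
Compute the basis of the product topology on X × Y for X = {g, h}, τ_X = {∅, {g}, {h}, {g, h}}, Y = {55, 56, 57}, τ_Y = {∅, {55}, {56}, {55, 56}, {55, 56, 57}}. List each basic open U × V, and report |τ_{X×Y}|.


Basis B = {∅ × ∅, {g} × {55}, {g} × {56}, {h} × {55}, {h} × {56}, {g} × {55, 56}, {g, h} × {55}, {g, h} × {56}, {h} × {55, 56}, {g} × {55, 56, 57}, {h} × {55, 56, 57}, {g, h} × {55, 56}, {g, h} × {55, 56, 57}}; |τ_{X×Y}| = 25.

Enumerate products U × V with U ∈ τ_X, V ∈ τ_Y (deduplicated):
  ∅ × ∅ = {} (∅)
  {g} × {55} = {(g,55)}
  {g} × {56} = {(g,56)}
  {h} × {55} = {(h,55)}
  {h} × {56} = {(h,56)}
  {g} × {55, 56} = {(g,55), (g,56)}
  {g, h} × {55} = {(g,55), (h,55)}
  {g, h} × {56} = {(g,56), (h,56)}
  {h} × {55, 56} = {(h,55), (h,56)}
  {g} × {55, 56, 57} = {(g,55), (g,56), (g,57)}
  {h} × {55, 56, 57} = {(h,55), (h,56), (h,57)}
  {g, h} × {55, 56} = {(g,55), (g,56), (h,55), (h,56)}
  {g, h} × {55, 56, 57} = {(g,55), (g,56), (g,57), (h,55), (h,56), (h,57)}
These 13 distinct sets form the basis B.
Close under arbitrary unions to get τ_{X×Y}; counting gives |τ_{X×Y}| = 25.


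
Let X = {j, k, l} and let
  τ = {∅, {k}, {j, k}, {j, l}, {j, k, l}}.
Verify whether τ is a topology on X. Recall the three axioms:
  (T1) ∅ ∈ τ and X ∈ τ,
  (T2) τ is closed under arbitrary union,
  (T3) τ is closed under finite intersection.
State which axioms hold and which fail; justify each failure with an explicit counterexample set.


τ is NOT a topology on X.

Axiom (T1): ∅ ∈ τ? Yes; X ∈ τ? Yes.
Axiom (T2/T3): check pairwise unions and intersections of members of τ.
Counterexample for (T3): {j, k} ∩ {j, l} = {j} ∉ τ. Therefore τ is NOT a topology.


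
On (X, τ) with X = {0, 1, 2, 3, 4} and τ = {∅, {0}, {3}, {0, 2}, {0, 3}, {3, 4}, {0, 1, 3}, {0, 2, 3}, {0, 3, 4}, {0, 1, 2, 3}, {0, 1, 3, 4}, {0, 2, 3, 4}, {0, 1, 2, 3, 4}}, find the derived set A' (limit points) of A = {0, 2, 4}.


A' = {1, 2}

For each x ∈ X, list the open sets U ∈ τ with x ∈ U, then check whether U ∩ (A ∖ {x}) ≠ ∅ for every such U.
  x = 0: open {0} ∋ x has {0} ∩ (A ∖ {0}) = ∅, so x is NOT a limit point.
  x = 1: opens ∋ x are {0, 1, 3}, {0, 1, 2, 3}, {0, 1, 3, 4}, {0, 1, 2, 3, 4}; each meets A ∖ {1}, so x IS a limit point.
  x = 2: opens ∋ x are {0, 2}, {0, 2, 3}, {0, 1, 2, 3}, {0, 2, 3, 4}, {0, 1, 2, 3, 4}; each meets A ∖ {2}, so x IS a limit point.
  x = 3: open {3} ∋ x has {3} ∩ (A ∖ {3}) = ∅, so x is NOT a limit point.
  x = 4: open {3, 4} ∋ x has {3, 4} ∩ (A ∖ {4}) = ∅, so x is NOT a limit point.
Collecting: A' = {1, 2}.


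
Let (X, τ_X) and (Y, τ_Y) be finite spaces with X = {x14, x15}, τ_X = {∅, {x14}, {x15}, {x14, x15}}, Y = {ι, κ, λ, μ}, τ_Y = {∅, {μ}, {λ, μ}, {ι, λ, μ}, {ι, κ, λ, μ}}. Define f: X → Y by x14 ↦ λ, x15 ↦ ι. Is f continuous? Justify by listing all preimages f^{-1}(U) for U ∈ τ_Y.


f IS continuous.

Compute f^{-1}(U) for each U ∈ τ_Y:
  U = ∅: f^{-1}(U) = ∅ ∈ τ_X ✓.
  U = {μ}: f^{-1}(U) = ∅ ∈ τ_X ✓.
  U = {λ, μ}: f^{-1}(U) = {x14} ∈ τ_X ✓.
  U = {ι, λ, μ}: f^{-1}(U) = {x14, x15} ∈ τ_X ✓.
  U = {ι, κ, λ, μ}: f^{-1}(U) = {x14, x15} ∈ τ_X ✓.
Every preimage lies in τ_X, so f IS continuous.


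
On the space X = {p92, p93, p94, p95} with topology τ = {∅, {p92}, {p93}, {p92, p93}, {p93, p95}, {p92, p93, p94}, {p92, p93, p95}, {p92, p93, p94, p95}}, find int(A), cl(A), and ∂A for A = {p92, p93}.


int(A) = {p92, p93}, cl(A) = {p92, p93, p94, p95}, ∂A = {p94, p95}.

Closed sets in (X, τ) are complements of opens:
  closed(X, τ) = {∅, {p94}, {p95}, {p92, p94}, {p94, p95}, {p92, p94, p95}, {p93, p94, p95}, {p92, p93, p94, p95}}.
int(A) = ⋃ {U ∈ τ : U ⊆ A}. Opens contained in A: ∅, {p92}, {p93}, {p92, p93}.
Taking the union of these: int(A) = {p92, p93}.
cl(A) = ⋂ {C closed : A ⊆ C}. Closed sets containing A: {p92, p93, p94, p95}.
Intersecting these: cl(A) = {p92, p93, p94, p95}.
∂A = cl(A) ∖ int(A) = {p92, p93, p94, p95} ∖ {p92, p93} = {p94, p95}.


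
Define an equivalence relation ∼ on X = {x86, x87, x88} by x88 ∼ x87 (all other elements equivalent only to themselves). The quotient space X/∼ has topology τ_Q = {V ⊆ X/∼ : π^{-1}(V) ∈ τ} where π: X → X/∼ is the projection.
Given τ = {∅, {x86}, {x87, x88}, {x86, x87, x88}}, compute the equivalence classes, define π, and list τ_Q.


X/∼ = {[x86], [x87=x88]}; |τ_Q| = 4.

Equivalence classes: [x86], [x87=x88].
Quotient map π: X → X/∼ sends x86 ↦ [x86], x87 ↦ [x87=x88], x88 ↦ [x87=x88].
For each subset V ⊆ X/∼, compute π^{-1}(V) ⊆ X and check whether π^{-1}(V) ∈ τ. V is open in τ_Q iff π^{-1}(V) ∈ τ.
  V = {}: π^{-1}(V) = ∅ ∈ τ ✓.
  V = {[x86]}: π^{-1}(V) = {x86} ∈ τ ✓.
  V = {[x87=x88]}: π^{-1}(V) = {x87, x88} ∈ τ ✓.
  V = {[x86], [x87=x88]}: π^{-1}(V) = {x86, x87, x88} ∈ τ ✓.
Open sets in the quotient: τ_Q = {{}, {[x86]}, {[x87=x88]}, {[x86], [x87=x88]}} (4 elements).


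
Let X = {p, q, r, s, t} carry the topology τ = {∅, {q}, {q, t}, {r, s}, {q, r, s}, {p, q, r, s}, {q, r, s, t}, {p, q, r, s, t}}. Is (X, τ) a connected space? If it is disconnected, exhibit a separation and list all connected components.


(X, τ) is connected.

Find clopen sets (U ∈ τ with X ∖ U ∈ τ):
  U = ∅, X ∖ U = {p, q, r, s, t} — both open, so U is clopen.
  U = {p, q, r, s, t}, X ∖ U = ∅ — both open, so U is clopen.
Only trivial clopens (∅ and X) exist, so (X, τ) is connected.
Compute connected components by grouping points that agree on all clopens:
  component: {p, q, r, s, t}


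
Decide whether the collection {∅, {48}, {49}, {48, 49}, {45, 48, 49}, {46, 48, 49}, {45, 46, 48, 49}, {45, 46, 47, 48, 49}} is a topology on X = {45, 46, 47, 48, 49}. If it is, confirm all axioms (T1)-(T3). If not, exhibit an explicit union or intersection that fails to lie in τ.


τ IS a topology on X.

Axiom (T1): ∅ ∈ τ? Yes; X ∈ τ? Yes.
Axiom (T2/T3): check pairwise unions and intersections of members of τ.
All pairwise intersections and unions checked — each lies in τ. Therefore τ satisfies (T1), (T2), (T3): it IS a topology on X.


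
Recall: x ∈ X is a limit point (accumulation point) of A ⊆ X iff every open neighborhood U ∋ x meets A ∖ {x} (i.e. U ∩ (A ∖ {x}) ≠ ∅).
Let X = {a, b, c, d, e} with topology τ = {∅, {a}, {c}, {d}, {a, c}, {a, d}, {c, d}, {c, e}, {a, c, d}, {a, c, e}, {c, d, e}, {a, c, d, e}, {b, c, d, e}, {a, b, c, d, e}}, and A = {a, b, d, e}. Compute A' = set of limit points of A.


A' = {b}

For each x ∈ X, list the open sets U ∈ τ with x ∈ U, then check whether U ∩ (A ∖ {x}) ≠ ∅ for every such U.
  x = a: open {a} ∋ x has {a} ∩ (A ∖ {a}) = ∅, so x is NOT a limit point.
  x = b: opens ∋ x are {b, c, d, e}, {a, b, c, d, e}; each meets A ∖ {b}, so x IS a limit point.
  x = c: open {c} ∋ x has {c} ∩ (A ∖ {c}) = ∅, so x is NOT a limit point.
  x = d: open {d} ∋ x has {d} ∩ (A ∖ {d}) = ∅, so x is NOT a limit point.
  x = e: open {c, e} ∋ x has {c, e} ∩ (A ∖ {e}) = ∅, so x is NOT a limit point.
Collecting: A' = {b}.


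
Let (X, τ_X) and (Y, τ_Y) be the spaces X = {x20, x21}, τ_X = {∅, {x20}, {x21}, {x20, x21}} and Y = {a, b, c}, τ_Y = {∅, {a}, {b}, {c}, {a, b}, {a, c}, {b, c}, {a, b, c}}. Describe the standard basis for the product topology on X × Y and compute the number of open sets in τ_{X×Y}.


Basis B = {∅ × ∅, {x20} × {a}, {x20} × {b}, {x20} × {c}, {x21} × {a}, {x21} × {b}, {x21} × {c}, {x20} × {a, b}, {x20} × {a, c}, {x20, x21} × {a}, {x20} × {b, c}, {x20, x21} × {b}, {x20, x21} × {c}, {x21} × {a, b}, {x21} × {a, c}, {x21} × {b, c}, {x20} × {a, b, c}, {x21} × {a, b, c}, {x20, x21} × {a, b}, {x20, x21} × {a, c}, {x20, x21} × {b, c}, {x20, x21} × {a, b, c}}; |τ_{X×Y}| = 64.

Enumerate products U × V with U ∈ τ_X, V ∈ τ_Y (deduplicated):
  ∅ × ∅ = {} (∅)
  {x20} × {a} = {(x20,a)}
  {x20} × {b} = {(x20,b)}
  {x20} × {c} = {(x20,c)}
  {x21} × {a} = {(x21,a)}
  {x21} × {b} = {(x21,b)}
  {x21} × {c} = {(x21,c)}
  {x20} × {a, b} = {(x20,a), (x20,b)}
  {x20} × {a, c} = {(x20,a), (x20,c)}
  {x20, x21} × {a} = {(x20,a), (x21,a)}
  {x20} × {b, c} = {(x20,b), (x20,c)}
  {x20, x21} × {b} = {(x20,b), (x21,b)}
  {x20, x21} × {c} = {(x20,c), (x21,c)}
  {x21} × {a, b} = {(x21,a), (x21,b)}
  {x21} × {a, c} = {(x21,a), (x21,c)}
  {x21} × {b, c} = {(x21,b), (x21,c)}
  {x20} × {a, b, c} = {(x20,a), (x20,b), (x20,c)}
  {x21} × {a, b, c} = {(x21,a), (x21,b), (x21,c)}
  {x20, x21} × {a, b} = {(x20,a), (x20,b), (x21,a), (x21,b)}
  {x20, x21} × {a, c} = {(x20,a), (x20,c), (x21,a), (x21,c)}
  {x20, x21} × {b, c} = {(x20,b), (x20,c), (x21,b), (x21,c)}
  {x20, x21} × {a, b, c} = {(x20,a), (x20,b), (x20,c), (x21,a), (x21,b), (x21,c)}
These 22 distinct sets form the basis B.
Close under arbitrary unions to get τ_{X×Y}; counting gives |τ_{X×Y}| = 64.


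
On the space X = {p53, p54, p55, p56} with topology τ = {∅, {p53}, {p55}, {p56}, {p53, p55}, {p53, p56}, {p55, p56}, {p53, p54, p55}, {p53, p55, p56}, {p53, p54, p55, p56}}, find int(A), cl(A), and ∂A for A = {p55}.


int(A) = {p55}, cl(A) = {p54, p55}, ∂A = {p54}.

Closed sets in (X, τ) are complements of opens:
  closed(X, τ) = {∅, {p54}, {p56}, {p53, p54}, {p54, p55}, {p54, p56}, {p53, p54, p55}, {p53, p54, p56}, {p54, p55, p56}, {p53, p54, p55, p56}}.
int(A) = ⋃ {U ∈ τ : U ⊆ A}. Opens contained in A: ∅, {p55}.
Taking the union of these: int(A) = {p55}.
cl(A) = ⋂ {C closed : A ⊆ C}. Closed sets containing A: {p54, p55}, {p53, p54, p55}, {p54, p55, p56}, {p53, p54, p55, p56}.
Intersecting these: cl(A) = {p54, p55}.
∂A = cl(A) ∖ int(A) = {p54, p55} ∖ {p55} = {p54}.


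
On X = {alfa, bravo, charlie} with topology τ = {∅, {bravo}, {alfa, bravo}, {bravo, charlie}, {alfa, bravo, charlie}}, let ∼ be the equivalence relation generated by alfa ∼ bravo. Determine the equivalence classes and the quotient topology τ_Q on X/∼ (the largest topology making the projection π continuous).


X/∼ = {[alfa=bravo], [charlie]}; |τ_Q| = 3.

Equivalence classes: [alfa=bravo], [charlie].
Quotient map π: X → X/∼ sends alfa ↦ [alfa=bravo], bravo ↦ [alfa=bravo], charlie ↦ [charlie].
For each subset V ⊆ X/∼, compute π^{-1}(V) ⊆ X and check whether π^{-1}(V) ∈ τ. V is open in τ_Q iff π^{-1}(V) ∈ τ.
  V = {}: π^{-1}(V) = ∅ ∈ τ ✓.
  V = {[alfa=bravo]}: π^{-1}(V) = {alfa, bravo} ∈ τ ✓.
  V = {[charlie]}: π^{-1}(V) = {charlie} ∉ τ ✗.
  V = {[alfa=bravo], [charlie]}: π^{-1}(V) = {alfa, bravo, charlie} ∈ τ ✓.
Open sets in the quotient: τ_Q = {{}, {[alfa=bravo]}, {[alfa=bravo], [charlie]}} (3 elements).


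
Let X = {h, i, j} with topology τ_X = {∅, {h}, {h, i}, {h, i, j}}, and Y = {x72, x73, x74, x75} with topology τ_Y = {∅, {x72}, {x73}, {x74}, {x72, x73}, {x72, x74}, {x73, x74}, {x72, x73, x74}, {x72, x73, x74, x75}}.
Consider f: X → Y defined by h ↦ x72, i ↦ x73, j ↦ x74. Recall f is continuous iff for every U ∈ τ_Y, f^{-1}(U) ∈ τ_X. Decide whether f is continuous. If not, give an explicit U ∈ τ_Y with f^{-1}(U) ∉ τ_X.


f is NOT continuous.

Compute f^{-1}(U) for each U ∈ τ_Y:
  U = ∅: f^{-1}(U) = ∅ ∈ τ_X ✓.
  U = {x72}: f^{-1}(U) = {h} ∈ τ_X ✓.
  U = {x73}: f^{-1}(U) = {i} ∉ τ_X ✗.
  U = {x74}: f^{-1}(U) = {j} ∉ τ_X ✗.
  U = {x72, x73}: f^{-1}(U) = {h, i} ∈ τ_X ✓.
  U = {x72, x74}: f^{-1}(U) = {h, j} ∉ τ_X ✗.
  U = {x73, x74}: f^{-1}(U) = {i, j} ∉ τ_X ✗.
  U = {x72, x73, x74}: f^{-1}(U) = {h, i, j} ∈ τ_X ✓.
  U = {x72, x73, x74, x75}: f^{-1}(U) = {h, i, j} ∈ τ_X ✓.
Found U = {x73} with f^{-1}(U) = {i} not in τ_X. Therefore f is NOT continuous.


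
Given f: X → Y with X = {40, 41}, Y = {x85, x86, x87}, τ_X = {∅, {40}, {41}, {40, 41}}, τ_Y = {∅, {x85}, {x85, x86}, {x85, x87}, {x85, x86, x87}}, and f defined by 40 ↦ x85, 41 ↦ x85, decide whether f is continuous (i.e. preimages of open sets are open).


f IS continuous.

Compute f^{-1}(U) for each U ∈ τ_Y:
  U = ∅: f^{-1}(U) = ∅ ∈ τ_X ✓.
  U = {x85}: f^{-1}(U) = {40, 41} ∈ τ_X ✓.
  U = {x85, x86}: f^{-1}(U) = {40, 41} ∈ τ_X ✓.
  U = {x85, x87}: f^{-1}(U) = {40, 41} ∈ τ_X ✓.
  U = {x85, x86, x87}: f^{-1}(U) = {40, 41} ∈ τ_X ✓.
Every preimage lies in τ_X, so f IS continuous.


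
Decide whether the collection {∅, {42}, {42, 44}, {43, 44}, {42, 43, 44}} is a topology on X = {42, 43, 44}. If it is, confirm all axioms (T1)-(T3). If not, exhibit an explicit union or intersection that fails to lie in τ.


τ is NOT a topology on X.

Axiom (T1): ∅ ∈ τ? Yes; X ∈ τ? Yes.
Axiom (T2/T3): check pairwise unions and intersections of members of τ.
Counterexample for (T3): {42, 44} ∩ {43, 44} = {44} ∉ τ. Therefore τ is NOT a topology.


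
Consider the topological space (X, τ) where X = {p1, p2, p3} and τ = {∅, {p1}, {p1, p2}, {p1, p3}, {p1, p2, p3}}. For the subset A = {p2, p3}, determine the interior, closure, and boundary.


int(A) = ∅, cl(A) = {p2, p3}, ∂A = {p2, p3}.

Closed sets in (X, τ) are complements of opens:
  closed(X, τ) = {∅, {p2}, {p3}, {p2, p3}, {p1, p2, p3}}.
int(A) = ⋃ {U ∈ τ : U ⊆ A}. Opens contained in A: ∅.
Taking the union of these: int(A) = ∅.
cl(A) = ⋂ {C closed : A ⊆ C}. Closed sets containing A: {p2, p3}, {p1, p2, p3}.
Intersecting these: cl(A) = {p2, p3}.
∂A = cl(A) ∖ int(A) = {p2, p3} ∖ ∅ = {p2, p3}.


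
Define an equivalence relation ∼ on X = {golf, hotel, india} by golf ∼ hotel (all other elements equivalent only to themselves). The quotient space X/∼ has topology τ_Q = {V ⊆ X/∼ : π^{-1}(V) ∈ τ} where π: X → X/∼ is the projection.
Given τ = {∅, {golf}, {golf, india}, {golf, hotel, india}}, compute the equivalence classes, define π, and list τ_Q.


X/∼ = {[golf=hotel], [india]}; |τ_Q| = 2.

Equivalence classes: [golf=hotel], [india].
Quotient map π: X → X/∼ sends golf ↦ [golf=hotel], hotel ↦ [golf=hotel], india ↦ [india].
For each subset V ⊆ X/∼, compute π^{-1}(V) ⊆ X and check whether π^{-1}(V) ∈ τ. V is open in τ_Q iff π^{-1}(V) ∈ τ.
  V = {}: π^{-1}(V) = ∅ ∈ τ ✓.
  V = {[golf=hotel]}: π^{-1}(V) = {golf, hotel} ∉ τ ✗.
  V = {[india]}: π^{-1}(V) = {india} ∉ τ ✗.
  V = {[golf=hotel], [india]}: π^{-1}(V) = {golf, hotel, india} ∈ τ ✓.
Open sets in the quotient: τ_Q = {{}, {[golf=hotel], [india]}} (2 elements).


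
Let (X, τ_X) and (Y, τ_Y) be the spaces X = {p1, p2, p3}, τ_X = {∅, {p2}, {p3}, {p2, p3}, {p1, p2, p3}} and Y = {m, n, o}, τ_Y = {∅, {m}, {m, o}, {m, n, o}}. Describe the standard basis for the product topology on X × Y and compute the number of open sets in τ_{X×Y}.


Basis B = {∅ × ∅, {p2} × {m}, {p3} × {m}, {p2} × {m, o}, {p2, p3} × {m}, {p3} × {m, o}, {p1, p2, p3} × {m}, {p2} × {m, n, o}, {p3} × {m, n, o}, {p2, p3} × {m, o}, {p1, p2, p3} × {m, o}, {p2, p3} × {m, n, o}, {p1, p2, p3} × {m, n, o}}; |τ_{X×Y}| = 30.

Enumerate products U × V with U ∈ τ_X, V ∈ τ_Y (deduplicated):
  ∅ × ∅ = {} (∅)
  {p2} × {m} = {(p2,m)}
  {p3} × {m} = {(p3,m)}
  {p2} × {m, o} = {(p2,m), (p2,o)}
  {p2, p3} × {m} = {(p2,m), (p3,m)}
  {p3} × {m, o} = {(p3,m), (p3,o)}
  {p1, p2, p3} × {m} = {(p1,m), (p2,m), (p3,m)}
  {p2} × {m, n, o} = {(p2,m), (p2,n), (p2,o)}
  {p3} × {m, n, o} = {(p3,m), (p3,n), (p3,o)}
  {p2, p3} × {m, o} = {(p2,m), (p2,o), (p3,m), (p3,o)}
  {p1, p2, p3} × {m, o} = {(p1,m), (p1,o), (p2,m), (p2,o), (p3,m), (p3,o)}
  {p2, p3} × {m, n, o} = {(p2,m), (p2,n), (p2,o), (p3,m), (p3,n), (p3,o)}
  {p1, p2, p3} × {m, n, o} = {(p1,m), (p1,n), (p1,o), (p2,m), (p2,n), (p2,o), (p3,m), (p3,n), (p3,o)}
These 13 distinct sets form the basis B.
Close under arbitrary unions to get τ_{X×Y}; counting gives |τ_{X×Y}| = 30.


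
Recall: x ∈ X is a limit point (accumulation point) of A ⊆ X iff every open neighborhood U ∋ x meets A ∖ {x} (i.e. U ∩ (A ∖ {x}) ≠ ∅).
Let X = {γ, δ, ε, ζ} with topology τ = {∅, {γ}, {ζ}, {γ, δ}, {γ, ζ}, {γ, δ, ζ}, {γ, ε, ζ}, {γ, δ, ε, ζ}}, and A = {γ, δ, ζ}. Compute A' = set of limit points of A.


A' = {δ, ε}

For each x ∈ X, list the open sets U ∈ τ with x ∈ U, then check whether U ∩ (A ∖ {x}) ≠ ∅ for every such U.
  x = γ: open {γ} ∋ x has {γ} ∩ (A ∖ {γ}) = ∅, so x is NOT a limit point.
  x = δ: opens ∋ x are {γ, δ}, {γ, δ, ζ}, {γ, δ, ε, ζ}; each meets A ∖ {δ}, so x IS a limit point.
  x = ε: opens ∋ x are {γ, ε, ζ}, {γ, δ, ε, ζ}; each meets A ∖ {ε}, so x IS a limit point.
  x = ζ: open {ζ} ∋ x has {ζ} ∩ (A ∖ {ζ}) = ∅, so x is NOT a limit point.
Collecting: A' = {δ, ε}.


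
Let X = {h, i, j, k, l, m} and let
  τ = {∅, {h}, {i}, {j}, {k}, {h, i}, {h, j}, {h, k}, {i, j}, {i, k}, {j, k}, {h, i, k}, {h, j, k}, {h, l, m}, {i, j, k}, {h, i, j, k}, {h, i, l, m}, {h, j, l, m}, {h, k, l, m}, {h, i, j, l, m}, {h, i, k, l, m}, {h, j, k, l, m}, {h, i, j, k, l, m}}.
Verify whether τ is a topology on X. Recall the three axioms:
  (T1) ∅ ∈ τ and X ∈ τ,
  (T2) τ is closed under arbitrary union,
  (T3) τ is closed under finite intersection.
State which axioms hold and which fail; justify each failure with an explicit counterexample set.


τ is NOT a topology on X.

Axiom (T1): ∅ ∈ τ? Yes; X ∈ τ? Yes.
Axiom (T2/T3): check pairwise unions and intersections of members of τ.
Counterexample for (T2): {h} ∪ {i, j} = {h, i, j} ∉ τ. Therefore τ is NOT a topology.


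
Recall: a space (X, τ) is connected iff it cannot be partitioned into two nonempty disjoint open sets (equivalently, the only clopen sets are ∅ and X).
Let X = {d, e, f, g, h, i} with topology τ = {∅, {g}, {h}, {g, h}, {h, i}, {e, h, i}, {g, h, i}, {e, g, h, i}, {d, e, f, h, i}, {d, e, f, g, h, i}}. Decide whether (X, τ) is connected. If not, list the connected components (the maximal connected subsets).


(X, τ) is disconnected; components = [{g}, {d, e, f, h, i}].

Find clopen sets (U ∈ τ with X ∖ U ∈ τ):
  U = ∅, X ∖ U = {d, e, f, g, h, i} — both open, so U is clopen.
  U = {g}, X ∖ U = {d, e, f, h, i} — both open, so U is clopen.
  U = {d, e, f, h, i}, X ∖ U = {g} — both open, so U is clopen.
  U = {d, e, f, g, h, i}, X ∖ U = ∅ — both open, so U is clopen.
Nontrivial clopen(s) exist: e.g. {d, e, f, h, i}. So (X, τ) is disconnected.
Compute connected components by grouping points that agree on all clopens:
  component: {g}
  component: {d, e, f, h, i}


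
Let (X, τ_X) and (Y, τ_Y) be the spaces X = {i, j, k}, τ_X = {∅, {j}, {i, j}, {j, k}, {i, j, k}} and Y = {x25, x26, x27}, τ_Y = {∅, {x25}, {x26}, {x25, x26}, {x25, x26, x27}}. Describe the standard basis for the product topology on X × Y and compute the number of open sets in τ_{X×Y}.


Basis B = {∅ × ∅, {j} × {x25}, {j} × {x26}, {i, j} × {x25}, {i, j} × {x26}, {j} × {x25, x26}, {j, k} × {x25}, {j, k} × {x26}, {i, j, k} × {x25}, {i, j, k} × {x26}, {j} × {x25, x26, x27}, {i, j} × {x25, x26}, {j, k} × {x25, x26}, {i, j} × {x25, x26, x27}, {i, j, k} × {x25, x26}, {j, k} × {x25, x26, x27}, {i, j, k} × {x25, x26, x27}}; |τ_{X×Y}| = 50.

Enumerate products U × V with U ∈ τ_X, V ∈ τ_Y (deduplicated):
  ∅ × ∅ = {} (∅)
  {j} × {x25} = {(j,x25)}
  {j} × {x26} = {(j,x26)}
  {i, j} × {x25} = {(i,x25), (j,x25)}
  {i, j} × {x26} = {(i,x26), (j,x26)}
  {j} × {x25, x26} = {(j,x25), (j,x26)}
  {j, k} × {x25} = {(j,x25), (k,x25)}
  {j, k} × {x26} = {(j,x26), (k,x26)}
  {i, j, k} × {x25} = {(i,x25), (j,x25), (k,x25)}
  {i, j, k} × {x26} = {(i,x26), (j,x26), (k,x26)}
  {j} × {x25, x26, x27} = {(j,x25), (j,x26), (j,x27)}
  {i, j} × {x25, x26} = {(i,x25), (i,x26), (j,x25), (j,x26)}
  {j, k} × {x25, x26} = {(j,x25), (j,x26), (k,x25), (k,x26)}
  {i, j} × {x25, x26, x27} = {(i,x25), (i,x26), (i,x27), (j,x25), (j,x26), (j,x27)}
  {i, j, k} × {x25, x26} = {(i,x25), (i,x26), (j,x25), (j,x26), (k,x25), (k,x26)}
  {j, k} × {x25, x26, x27} = {(j,x25), (j,x26), (j,x27), (k,x25), (k,x26), (k,x27)}
  {i, j, k} × {x25, x26, x27} = {(i,x25), (i,x26), (i,x27), (j,x25), (j,x26), (j,x27), (k,x25), (k,x26), (k,x27)}
These 17 distinct sets form the basis B.
Close under arbitrary unions to get τ_{X×Y}; counting gives |τ_{X×Y}| = 50.
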